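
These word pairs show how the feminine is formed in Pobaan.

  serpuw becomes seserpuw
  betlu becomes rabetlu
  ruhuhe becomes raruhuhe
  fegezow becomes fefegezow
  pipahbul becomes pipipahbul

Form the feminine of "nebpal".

nenebpal

"nebpal" ends in a consonant. The stems ending in a consonant (pipahbul → pipipahbul, serpuw → seserpuw, fegezow → fefegezow) repeat the first consonant+vowel as a prefix.
The other pattern: stems ending in a vowel add the prefix ra-.
So nebpal → nenebpal.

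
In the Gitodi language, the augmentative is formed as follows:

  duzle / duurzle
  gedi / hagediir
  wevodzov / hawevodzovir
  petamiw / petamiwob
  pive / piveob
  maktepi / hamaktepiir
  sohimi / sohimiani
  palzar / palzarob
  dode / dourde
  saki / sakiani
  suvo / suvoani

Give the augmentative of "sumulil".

pive and duzle both end in -e yet inflect differently (piveob, duurzle), so the final letter is not what conditions the rule; the first letter is.
"sumulil" begins with s-. The stems beginning with s- (sohimi → sohimiani, saki → sakiani, suvo → suvoani) add -ani.
The other patterns: stems beginning with p- add -ob; stems beginning with d- insert -ur- after the first vowel; stems beginning with g-, m- or w- add ha- … -ir around the stem.
So sumulil → sumulilani.

sumulilani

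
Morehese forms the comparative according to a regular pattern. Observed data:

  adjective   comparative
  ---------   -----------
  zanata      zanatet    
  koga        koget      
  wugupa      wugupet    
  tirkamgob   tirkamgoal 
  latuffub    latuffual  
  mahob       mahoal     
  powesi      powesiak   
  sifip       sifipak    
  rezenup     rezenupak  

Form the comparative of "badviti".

"badviti" ends in -i. The one such stem in the data (powesi → powesiak) adds -ak, so the same rule applies.
The other patterns: stems ending in -a drop the final letter and add -et; stems ending in -b drop the final letter and add -al.
So badviti → badvitiak.

badvitiak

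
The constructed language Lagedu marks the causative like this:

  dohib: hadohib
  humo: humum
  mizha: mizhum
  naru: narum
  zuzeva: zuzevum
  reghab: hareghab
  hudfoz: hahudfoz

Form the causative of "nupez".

reghab and zuzeva both have last vowel 'a' yet inflect differently (hareghab, zuzevum), so the last vowel is not what conditions the rule; whether the stem ends in a vowel or a consonant is.
"nupez" ends in a consonant. The stems ending in a consonant (reghab → hareghab, dohib → hadohib, hudfoz → hahudfoz) add the prefix ha-.
So nupez → hanupez.

hanupez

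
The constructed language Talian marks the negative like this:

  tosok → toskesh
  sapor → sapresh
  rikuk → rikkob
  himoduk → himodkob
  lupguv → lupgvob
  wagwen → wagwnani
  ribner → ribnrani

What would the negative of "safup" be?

"safup" has last vowel 'u'. The stems whose last vowel is 'u' (rikuk → rikkob, himoduk → himodkob, lupguv → lupgvob) delete the last vowel and add -ob.
The other patterns: stems whose last vowel is 'o' delete the last vowel and add -esh; stems whose last vowel is 'e' delete the last vowel and add -ani.
So safup → safpob.

safpob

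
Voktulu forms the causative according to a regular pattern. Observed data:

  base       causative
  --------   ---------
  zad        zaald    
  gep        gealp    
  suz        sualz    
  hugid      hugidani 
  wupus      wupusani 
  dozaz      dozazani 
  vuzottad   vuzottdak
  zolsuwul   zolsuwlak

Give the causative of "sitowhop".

sitowhpak

zad and hugid both end in -d yet inflect differently (zaald, hugidani), so the final letter is not what conditions the rule; the number of vowels is.
"sitowhop" has 3 vowels. The stems with 3 vowels (vuzottad → vuzottdak, zolsuwul → zolsuwlak) delete the last vowel and add -ak.
The other patterns: stems with 1 vowel insert -al- after the first vowel; stems with 2 vowels add -ani.
So sitowhop → sitowhpak.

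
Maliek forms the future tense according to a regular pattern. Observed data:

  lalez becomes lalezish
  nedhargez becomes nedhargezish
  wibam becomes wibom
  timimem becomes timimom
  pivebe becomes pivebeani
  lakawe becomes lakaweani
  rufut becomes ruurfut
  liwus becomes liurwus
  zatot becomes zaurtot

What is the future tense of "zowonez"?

zowonezish

lalez and timimem both have last vowel 'e' yet inflect differently (lalezish, timimom), so the last vowel is not what conditions the rule; the final letter is.
"zowonez" ends in -z. The stems ending in -z (lalez → lalezish, nedhargez → nedhargezish) add -ish.
So zowonez → zowonezish.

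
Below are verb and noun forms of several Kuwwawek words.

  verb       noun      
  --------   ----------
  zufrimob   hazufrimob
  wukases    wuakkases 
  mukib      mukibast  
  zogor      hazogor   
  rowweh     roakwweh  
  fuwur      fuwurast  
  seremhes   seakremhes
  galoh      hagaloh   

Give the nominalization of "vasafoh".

havasafoh

rowweh and galoh both end in -h yet inflect differently (roakwweh, hagaloh), so the final letter is not what conditions the rule; the last vowel is.
"vasafoh" has last vowel 'o'. The stems whose last vowel is 'o' (galoh → hagaloh, zogor → hazogor, zufrimob → hazufrimob) add the prefix ha-.
So vasafoh → havasafoh.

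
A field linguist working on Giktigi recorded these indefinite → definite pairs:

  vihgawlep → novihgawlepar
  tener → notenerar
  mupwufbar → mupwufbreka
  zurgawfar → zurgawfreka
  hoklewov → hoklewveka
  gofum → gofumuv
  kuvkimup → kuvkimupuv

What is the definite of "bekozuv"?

tener and mupwufbar both end in -r yet inflect differently (notenerar, mupwufbreka), so the final letter is not what conditions the rule; the last vowel is.
"bekozuv" has last vowel 'u'. The stems whose last vowel is 'u' (gofum → gofumuv, kuvkimup → kuvkimupuv) add -uv.
The other patterns: stems whose last vowel is 'e' add no- … -ar around the stem; stems whose last vowel is 'a' or 'o' delete the last vowel and add -eka.
So bekozuv → bekozuvuv.

bekozuvuv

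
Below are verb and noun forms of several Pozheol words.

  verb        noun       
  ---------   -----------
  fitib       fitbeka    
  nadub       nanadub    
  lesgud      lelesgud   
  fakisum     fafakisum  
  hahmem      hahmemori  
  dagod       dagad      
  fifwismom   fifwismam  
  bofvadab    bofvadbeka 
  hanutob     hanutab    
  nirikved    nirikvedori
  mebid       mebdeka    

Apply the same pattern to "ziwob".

lesgud and dagod both end in -d yet inflect differently (lelesgud, dagad), so the final letter is not what conditions the rule; the last vowel is.
"ziwob" has last vowel 'o'. The stems whose last vowel is 'o' (dagod → dagad, hanutob → hanutab, fifwismom → fifwismam) change the last vowel to 'a'.
So ziwob → ziwab.

ziwab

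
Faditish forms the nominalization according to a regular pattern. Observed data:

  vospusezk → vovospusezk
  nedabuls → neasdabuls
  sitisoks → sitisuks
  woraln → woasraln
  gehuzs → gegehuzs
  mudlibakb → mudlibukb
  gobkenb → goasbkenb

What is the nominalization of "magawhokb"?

magawhukb

gehuzs and sitisoks both end in -s yet inflect differently (gegehuzs, sitisuks), so the final letter is not what conditions the rule; the second-to-last letter is.
"magawhokb" has second-to-last letter 'k'. The stems whose second-to-last letter is 'k' (sitisoks → sitisuks, mudlibakb → mudlibukb) change the last vowel to 'u'.
So magawhokb → magawhukb.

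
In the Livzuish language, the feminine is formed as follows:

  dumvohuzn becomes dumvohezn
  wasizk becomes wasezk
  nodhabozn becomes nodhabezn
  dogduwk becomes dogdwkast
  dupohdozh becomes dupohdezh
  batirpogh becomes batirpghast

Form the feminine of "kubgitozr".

"kubgitozr" has second-to-last letter 'z'. The stems whose second-to-last letter is 'z' (dupohdozh → dupohdezh, nodhabozn → nodhabezn, wasizk → wasezk) change the last vowel to 'e'.
The other pattern: stems whose second-to-last letter is 'g' or 'w' delete the last vowel and add -ast.
So kubgitozr → kubgitezr.

kubgitezr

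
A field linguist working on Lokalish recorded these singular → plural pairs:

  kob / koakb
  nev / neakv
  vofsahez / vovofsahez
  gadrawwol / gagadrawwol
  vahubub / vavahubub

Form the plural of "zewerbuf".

zezewerbuf

"zewerbuf" has 3 vowels. The stems with 3 vowels (vofsahez → vovofsahez, gadrawwol → gagadrawwol, vahubub → vavahubub) repeat the first consonant+vowel as a prefix.
The other pattern: stems with 1 vowel insert -ak- after the first vowel.
So zewerbuf → zezewerbuf.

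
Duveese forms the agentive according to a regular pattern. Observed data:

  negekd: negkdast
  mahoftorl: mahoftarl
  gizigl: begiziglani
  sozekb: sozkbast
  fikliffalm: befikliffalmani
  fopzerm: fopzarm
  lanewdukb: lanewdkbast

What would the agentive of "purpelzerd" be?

"purpelzerd" has second-to-last letter 'r'. The stems whose second-to-last letter is 'r' (fopzerm → fopzarm, mahoftorl → mahoftarl) change the last vowel to 'a'.
So purpelzerd → purpelzard.

purpelzard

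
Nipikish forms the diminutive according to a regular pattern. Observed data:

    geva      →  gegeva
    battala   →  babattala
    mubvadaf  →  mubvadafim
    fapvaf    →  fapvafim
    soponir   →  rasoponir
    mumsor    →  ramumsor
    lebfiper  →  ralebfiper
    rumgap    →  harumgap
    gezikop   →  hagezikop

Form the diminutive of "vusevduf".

vusevdufim

geva and mubvadaf both have last vowel 'a' yet inflect differently (gegeva, mubvadafim), so the last vowel is not what conditions the rule; the final letter is.
"vusevduf" ends in -f. The stems ending in -f (mubvadaf → mubvadafim, fapvaf → fapvafim) add -im.
So vusevduf → vusevdufim.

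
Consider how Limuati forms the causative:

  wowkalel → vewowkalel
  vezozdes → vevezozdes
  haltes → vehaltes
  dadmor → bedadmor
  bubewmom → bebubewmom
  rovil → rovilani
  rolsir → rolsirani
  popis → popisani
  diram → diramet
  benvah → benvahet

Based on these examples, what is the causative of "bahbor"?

wowkalel and rovil both end in -l yet inflect differently (vewowkalel, rovilani), so the final letter is not what conditions the rule; the last vowel is.
"bahbor" has last vowel 'o'. The stems whose last vowel is 'o' (dadmor → bedadmor, bubewmom → bebubewmom) add the prefix be-.
The other patterns: stems whose last vowel is 'e' add the prefix ve-; stems whose last vowel is 'i' add -ani; stems whose last vowel is 'a' add -et.
So bahbor → bebahbor.

bebahbor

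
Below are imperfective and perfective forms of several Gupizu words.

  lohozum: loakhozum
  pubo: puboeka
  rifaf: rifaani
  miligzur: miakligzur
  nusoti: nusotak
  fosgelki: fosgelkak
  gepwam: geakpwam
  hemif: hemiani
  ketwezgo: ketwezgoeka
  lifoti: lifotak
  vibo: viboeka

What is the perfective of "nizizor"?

hemif and lifoti both have last vowel 'i' yet inflect differently (hemiani, lifotak), so the last vowel is not what conditions the rule; the final letter is.
"nizizor" ends in -r. The one such stem in the data (miligzur → miakligzur) inserts -ak- after the first vowel (as do gepwam, lohozum), so the same rule applies.
The other patterns: stems ending in -f drop the final letter and add -ani; stems ending in -o add -eka; stems ending in -i drop the final letter and add -ak.
So nizizor → niakzizor.

niakzizor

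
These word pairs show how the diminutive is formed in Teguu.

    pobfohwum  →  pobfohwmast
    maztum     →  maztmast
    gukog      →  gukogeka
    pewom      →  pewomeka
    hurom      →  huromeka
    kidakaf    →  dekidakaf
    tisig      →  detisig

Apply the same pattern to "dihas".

pobfohwum and pewom both end in -m yet inflect differently (pobfohwmast, pewomeka), so the final letter is not what conditions the rule; the last vowel is.
"dihas" has last vowel 'a'. The one such stem in the data (kidakaf → dekidakaf) adds the prefix de-, so the same rule applies.
So dihas → dedihas.

dedihas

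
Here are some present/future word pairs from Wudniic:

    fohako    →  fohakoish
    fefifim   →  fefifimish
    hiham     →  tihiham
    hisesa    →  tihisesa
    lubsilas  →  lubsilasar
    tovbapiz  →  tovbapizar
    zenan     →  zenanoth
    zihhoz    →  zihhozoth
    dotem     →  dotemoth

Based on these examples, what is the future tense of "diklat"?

diklatoth

"diklat" begins with d-. The one such stem in the data (dotem → dotemoth) adds -oth, so the same rule applies.
So diklat → diklatoth.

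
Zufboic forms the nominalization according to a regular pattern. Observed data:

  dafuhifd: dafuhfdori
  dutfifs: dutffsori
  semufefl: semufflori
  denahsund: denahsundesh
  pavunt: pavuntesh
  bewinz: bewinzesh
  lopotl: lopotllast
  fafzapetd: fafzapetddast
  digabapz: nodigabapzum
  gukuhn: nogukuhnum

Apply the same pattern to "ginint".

ginintesh

dafuhifd and denahsund both end in -d yet inflect differently (dafuhfdori, denahsundesh), so the final letter is not what conditions the rule; the second-to-last letter is.
"ginint" has second-to-last letter 'n'. The stems whose second-to-last letter is 'n' (denahsund → denahsundesh, pavunt → pavuntesh, bewinz → bewinzesh) add -esh.
The other patterns: stems whose second-to-last letter is 'f' delete the last vowel and add -ori; stems whose second-to-last letter is 't' double the final consonant and add -ast; stems whose second-to-last letter is 'h' or 'p' add no- … -um around the stem.
So ginint → ginintesh.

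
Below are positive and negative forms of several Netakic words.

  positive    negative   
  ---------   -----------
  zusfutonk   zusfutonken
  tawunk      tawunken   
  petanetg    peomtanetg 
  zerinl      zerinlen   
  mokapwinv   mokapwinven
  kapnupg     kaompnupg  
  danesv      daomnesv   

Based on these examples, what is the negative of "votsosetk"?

mokapwinv and danesv both end in -v yet inflect differently (mokapwinven, daomnesv), so the final letter is not what conditions the rule; the second-to-last letter is.
"votsosetk" has second-to-last letter 't'. The one such stem in the data (petanetg → peomtanetg) inserts -om- after the first vowel (as do kapnupg, danesv), so the same rule applies.
The other pattern: stems whose second-to-last letter is 'n' add -en.
So votsosetk → voomtsosetk.

voomtsosetk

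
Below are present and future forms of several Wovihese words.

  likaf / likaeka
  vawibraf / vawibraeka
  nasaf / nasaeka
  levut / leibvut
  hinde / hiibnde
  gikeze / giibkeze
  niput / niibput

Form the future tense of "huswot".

huibswot

likaf and levut both begin with l- yet inflect differently (likaeka, leibvut), so the first letter is not what conditions the rule; the final letter is.
"huswot" ends in -t. The stems ending in -t (levut → leibvut, niput → niibput) insert -ib- after the first vowel.
So huswot → huibswot.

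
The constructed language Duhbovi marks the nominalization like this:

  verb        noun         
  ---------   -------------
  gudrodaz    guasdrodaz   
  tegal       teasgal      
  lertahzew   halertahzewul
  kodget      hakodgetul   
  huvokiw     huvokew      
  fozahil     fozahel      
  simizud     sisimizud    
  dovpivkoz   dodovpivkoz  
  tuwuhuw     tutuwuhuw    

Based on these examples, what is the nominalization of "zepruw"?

"zepruw" has last vowel 'u'. The stems whose last vowel is 'u' (simizud → sisimizud, tuwuhuw → tutuwuhuw) repeat the first consonant+vowel as a prefix.
So zepruw → zezepruw.

zezepruw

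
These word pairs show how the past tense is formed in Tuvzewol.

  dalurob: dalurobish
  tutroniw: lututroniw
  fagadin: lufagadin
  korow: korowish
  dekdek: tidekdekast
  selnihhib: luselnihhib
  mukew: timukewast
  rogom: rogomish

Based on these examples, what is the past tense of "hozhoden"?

korow and tutroniw both end in -w yet inflect differently (korowish, lututroniw), so the final letter is not what conditions the rule; the last vowel is.
"hozhoden" has last vowel 'e'. The stems whose last vowel is 'e' (mukew → timukewast, dekdek → tidekdekast) add ti- … -ast around the stem.
The other patterns: stems whose last vowel is 'o' add -ish; stems whose last vowel is 'i' add the prefix lu-.
So hozhoden → tihozhodenast.

tihozhodenast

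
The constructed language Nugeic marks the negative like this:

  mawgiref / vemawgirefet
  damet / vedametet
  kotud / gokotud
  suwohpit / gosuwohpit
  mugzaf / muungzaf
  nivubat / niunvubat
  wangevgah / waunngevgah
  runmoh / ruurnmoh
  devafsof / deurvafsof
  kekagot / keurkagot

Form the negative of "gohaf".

gounhaf

damet and suwohpit both end in -t yet inflect differently (vedametet, gosuwohpit), so the final letter is not what conditions the rule; the last vowel is.
"gohaf" has last vowel 'a'. The stems whose last vowel is 'a' (mugzaf → muungzaf, nivubat → niunvubat, wangevgah → waunngevgah) insert -un- after the first vowel.
So gohaf → gounhaf.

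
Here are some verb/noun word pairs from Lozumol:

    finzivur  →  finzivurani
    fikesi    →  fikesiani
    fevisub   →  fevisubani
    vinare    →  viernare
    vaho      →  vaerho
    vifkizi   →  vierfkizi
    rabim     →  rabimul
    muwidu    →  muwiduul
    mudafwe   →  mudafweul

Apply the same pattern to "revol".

fikesi and vifkizi both end in -i yet inflect differently (fikesiani, vierfkizi), so the final letter is not what conditions the rule; the first letter is.
"revol" begins with r-. The one such stem in the data (rabim → rabimul) adds -ul, so the same rule applies.
So revol → revolul.

revolul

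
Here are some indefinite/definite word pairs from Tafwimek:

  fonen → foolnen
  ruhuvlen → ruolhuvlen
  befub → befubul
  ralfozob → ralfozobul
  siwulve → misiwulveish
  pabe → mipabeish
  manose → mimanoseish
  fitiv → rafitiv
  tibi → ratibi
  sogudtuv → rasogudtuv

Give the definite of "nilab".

"nilab" ends in -b. The stems ending in -b (befub → befubul, ralfozob → ralfozobul) add -ul.
The other patterns: stems ending in -n insert -ol- after the first vowel; stems ending in -e add mi- … -ish around the stem; stems ending in -i or -v add the prefix ra-.
So nilab → nilabul.

nilabul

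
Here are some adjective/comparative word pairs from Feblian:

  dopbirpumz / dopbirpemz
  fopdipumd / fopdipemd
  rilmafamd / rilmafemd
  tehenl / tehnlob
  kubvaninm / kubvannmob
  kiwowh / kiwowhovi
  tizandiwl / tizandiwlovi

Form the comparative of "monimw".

monemw

tehenl and tizandiwl both end in -l yet inflect differently (tehnlob, tizandiwlovi), so the final letter is not what conditions the rule; the second-to-last letter is.
"monimw" has second-to-last letter 'm'. The stems whose second-to-last letter is 'm' (dopbirpumz → dopbirpemz, fopdipumd → fopdipemd, rilmafamd → rilmafemd) change the last vowel to 'e'.
So monimw → monemw.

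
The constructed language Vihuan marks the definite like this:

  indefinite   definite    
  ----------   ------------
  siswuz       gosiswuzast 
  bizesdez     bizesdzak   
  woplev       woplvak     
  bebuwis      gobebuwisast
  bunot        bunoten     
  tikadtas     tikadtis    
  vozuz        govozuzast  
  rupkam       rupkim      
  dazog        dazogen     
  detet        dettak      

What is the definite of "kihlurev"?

detet and bunot both end in -t yet inflect differently (dettak, bunoten), so the final letter is not what conditions the rule; the last vowel is.
"kihlurev" has last vowel 'e'. The stems whose last vowel is 'e' (bizesdez → bizesdzak, detet → dettak, woplev → woplvak) delete the last vowel and add -ak.
The other patterns: stems whose last vowel is 'o' add -en; stems whose last vowel is 'a' change the last vowel to 'i'; stems whose last vowel is 'i' or 'u' add go- … -ast around the stem.
So kihlurev → kihlurvak.

kihlurvak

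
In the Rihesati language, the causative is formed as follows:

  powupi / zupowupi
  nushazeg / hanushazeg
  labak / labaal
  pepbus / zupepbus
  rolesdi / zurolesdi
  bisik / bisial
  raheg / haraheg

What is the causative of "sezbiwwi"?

bisik and rolesdi both have last vowel 'i' yet inflect differently (bisial, zurolesdi), so the last vowel is not what conditions the rule; the final letter is.
"sezbiwwi" ends in -i. The stems ending in -i (rolesdi → zurolesdi, powupi → zupowupi) add the prefix zu-.
So sezbiwwi → zusezbiwwi.

zusezbiwwi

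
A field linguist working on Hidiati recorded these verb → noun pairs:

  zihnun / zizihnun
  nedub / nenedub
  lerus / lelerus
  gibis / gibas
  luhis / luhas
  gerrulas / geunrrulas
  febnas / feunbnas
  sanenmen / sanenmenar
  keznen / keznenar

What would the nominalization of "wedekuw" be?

wewedekuw

"wedekuw" has last vowel 'u'. The stems whose last vowel is 'u' (zihnun → zizihnun, nedub → nenedub, lerus → lelerus) repeat the first consonant+vowel as a prefix.
So wedekuw → wewedekuw.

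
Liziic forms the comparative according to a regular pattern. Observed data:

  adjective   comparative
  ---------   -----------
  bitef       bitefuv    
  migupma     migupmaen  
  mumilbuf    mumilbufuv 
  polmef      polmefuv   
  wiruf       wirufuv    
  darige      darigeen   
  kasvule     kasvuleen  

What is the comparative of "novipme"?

bitef and darige both have last vowel 'e' yet inflect differently (bitefuv, darigeen), so the last vowel is not what conditions the rule; the final letter is.
"novipme" ends in -e. The stems ending in -e (darige → darigeen, kasvule → kasvuleen) add -en.
So novipme → novipmeen.

novipmeen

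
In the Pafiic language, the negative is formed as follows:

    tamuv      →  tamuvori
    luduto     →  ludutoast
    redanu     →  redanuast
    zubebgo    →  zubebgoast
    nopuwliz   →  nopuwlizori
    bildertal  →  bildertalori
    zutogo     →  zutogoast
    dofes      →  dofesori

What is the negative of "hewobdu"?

"hewobdu" ends in a vowel. The stems ending in a vowel (redanu → redanuast, luduto → ludutoast, zutogo → zutogoast) add -ast.
The other pattern: stems ending in a consonant add -ori.
So hewobdu → hewobduast.

hewobduast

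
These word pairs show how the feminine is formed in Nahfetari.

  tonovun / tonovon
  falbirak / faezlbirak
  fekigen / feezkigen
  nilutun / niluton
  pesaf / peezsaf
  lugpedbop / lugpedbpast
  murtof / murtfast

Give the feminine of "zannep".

murtof and pesaf both end in -f yet inflect differently (murtfast, peezsaf), so the final letter is not what conditions the rule; the last vowel is.
"zannep" has last vowel 'e'. The one such stem in the data (fekigen → feezkigen) inserts -ez- after the first vowel (as do falbirak, pesaf), so the same rule applies.
So zannep → zaeznnep.

zaeznnep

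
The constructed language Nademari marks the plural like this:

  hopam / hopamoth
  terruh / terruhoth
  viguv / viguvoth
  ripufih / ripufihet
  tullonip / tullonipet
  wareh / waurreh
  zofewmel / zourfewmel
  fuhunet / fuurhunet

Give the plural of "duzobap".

terruh and ripufih both end in -h yet inflect differently (terruhoth, ripufihet), so the final letter is not what conditions the rule; the last vowel is.
"duzobap" has last vowel 'a'. The one such stem in the data (hopam → hopamoth) adds -oth, so the same rule applies.
The other patterns: stems whose last vowel is 'i' add -et; stems whose last vowel is 'e' insert -ur- after the first vowel.
So duzobap → duzobapoth.

duzobapoth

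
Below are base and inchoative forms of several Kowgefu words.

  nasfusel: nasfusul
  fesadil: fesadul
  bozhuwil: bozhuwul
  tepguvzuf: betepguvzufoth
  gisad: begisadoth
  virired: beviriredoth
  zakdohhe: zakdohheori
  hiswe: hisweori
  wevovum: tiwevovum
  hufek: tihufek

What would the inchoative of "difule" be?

difuleori

nasfusel and virired both have last vowel 'e' yet inflect differently (nasfusul, beviriredoth), so the last vowel is not what conditions the rule; the final letter is.
"difule" ends in -e. The stems ending in -e (zakdohhe → zakdohheori, hiswe → hisweori) add -ori.
So difule → difuleori.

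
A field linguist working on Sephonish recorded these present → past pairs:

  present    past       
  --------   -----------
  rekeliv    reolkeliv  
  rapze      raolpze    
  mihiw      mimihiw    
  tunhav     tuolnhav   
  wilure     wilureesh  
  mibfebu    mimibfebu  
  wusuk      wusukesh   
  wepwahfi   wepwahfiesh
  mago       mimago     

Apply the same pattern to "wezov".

wezovesh

wilure and rapze both end in -e yet inflect differently (wilureesh, raolpze), so the final letter is not what conditions the rule; the first letter is.
"wezov" begins with w-. The stems beginning with w- (wepwahfi → wepwahfiesh, wilure → wilureesh, wusuk → wusukesh) add -esh.
So wezov → wezovesh.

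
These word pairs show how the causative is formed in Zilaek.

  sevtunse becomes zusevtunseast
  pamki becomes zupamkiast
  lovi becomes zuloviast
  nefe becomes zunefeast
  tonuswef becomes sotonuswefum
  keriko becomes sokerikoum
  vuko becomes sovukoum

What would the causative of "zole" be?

"zole" ends in -e. The stems ending in -e (sevtunse → zusevtunseast, nefe → zunefeast) add zu- … -ast around the stem.
The other pattern: stems ending in -f or -o add so- … -um around the stem.
So zole → zuzoleast.

zuzoleast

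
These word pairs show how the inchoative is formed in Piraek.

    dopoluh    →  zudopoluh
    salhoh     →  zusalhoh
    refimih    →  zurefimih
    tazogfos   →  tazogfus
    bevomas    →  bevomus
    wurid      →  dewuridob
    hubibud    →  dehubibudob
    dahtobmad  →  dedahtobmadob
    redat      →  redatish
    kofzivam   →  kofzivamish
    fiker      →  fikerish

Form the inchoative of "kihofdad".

dekihofdadob

salhoh and tazogfos both have last vowel 'o' yet inflect differently (zusalhoh, tazogfus), so the last vowel is not what conditions the rule; the final letter is.
"kihofdad" ends in -d. The stems ending in -d (wurid → dewuridob, hubibud → dehubibudob, dahtobmad → dedahtobmadob) add de- … -ob around the stem.
So kihofdad → dekihofdadob.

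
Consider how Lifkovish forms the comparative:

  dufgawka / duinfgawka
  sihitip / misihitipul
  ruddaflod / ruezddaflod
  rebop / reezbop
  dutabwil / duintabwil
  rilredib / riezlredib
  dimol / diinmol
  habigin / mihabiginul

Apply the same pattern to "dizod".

diinzod

rebop and sihitip both end in -p yet inflect differently (reezbop, misihitipul), so the final letter is not what conditions the rule; the first letter is.
"dizod" begins with d-. The stems beginning with d- (dufgawka → duinfgawka, dimol → diinmol, dutabwil → duintabwil) insert -in- after the first vowel.
The other patterns: stems beginning with r- insert -ez- after the first vowel; stems beginning with h- or s- add mi- … -ul around the stem.
So dizod → diinzod.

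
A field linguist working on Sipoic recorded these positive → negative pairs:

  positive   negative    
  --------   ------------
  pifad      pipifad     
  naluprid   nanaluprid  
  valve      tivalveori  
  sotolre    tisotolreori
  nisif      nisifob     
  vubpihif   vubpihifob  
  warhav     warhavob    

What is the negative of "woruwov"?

"woruwov" ends in -v. The one such stem in the data (warhav → warhavob) adds -ob, so the same rule applies.
So woruwov → woruwovob.

woruwovob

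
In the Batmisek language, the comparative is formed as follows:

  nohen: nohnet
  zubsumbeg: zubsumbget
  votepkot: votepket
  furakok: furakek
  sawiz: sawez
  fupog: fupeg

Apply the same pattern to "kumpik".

zubsumbeg and fupog both end in -g yet inflect differently (zubsumbget, fupeg), so the final letter is not what conditions the rule; the last vowel is.
"kumpik" has last vowel 'i'. The one such stem in the data (sawiz → sawez) changes the last vowel to 'e' (as do votepkot, furakok), so the same rule applies.
So kumpik → kumpek.

kumpek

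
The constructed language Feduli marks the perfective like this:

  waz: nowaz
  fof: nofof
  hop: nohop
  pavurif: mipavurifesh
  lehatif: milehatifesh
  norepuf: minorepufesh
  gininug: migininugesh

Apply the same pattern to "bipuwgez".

mibipuwgezesh

fof and pavurif both end in -f yet inflect differently (nofof, mipavurifesh), so the final letter is not what conditions the rule; the number of vowels is.
"bipuwgez" has 3 vowels. The stems with 3 vowels (pavurif → mipavurifesh, lehatif → milehatifesh, norepuf → minorepufesh) add mi- … -esh around the stem.
The other pattern: stems with 1 vowel add the prefix no-.
So bipuwgez → mibipuwgezesh.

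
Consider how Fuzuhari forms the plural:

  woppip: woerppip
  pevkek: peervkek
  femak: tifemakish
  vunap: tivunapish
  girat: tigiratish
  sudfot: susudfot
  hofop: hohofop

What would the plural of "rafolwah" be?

tirafolwahish

pevkek and femak both end in -k yet inflect differently (peervkek, tifemakish), so the final letter is not what conditions the rule; the last vowel is.
"rafolwah" has last vowel 'a'. The stems whose last vowel is 'a' (femak → tifemakish, vunap → tivunapish, girat → tigiratish) add ti- … -ish around the stem.
So rafolwah → tirafolwahish.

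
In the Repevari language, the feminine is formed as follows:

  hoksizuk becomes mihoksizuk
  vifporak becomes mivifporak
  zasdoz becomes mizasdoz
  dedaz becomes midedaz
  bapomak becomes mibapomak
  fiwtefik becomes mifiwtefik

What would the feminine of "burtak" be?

Every pair shown (hoksizuk → mihoksizuk, vifporak → mivifporak, zasdoz → mizasdoz, …) follows the same rule: add the prefix mi-.
So burtak → miburtak.

miburtak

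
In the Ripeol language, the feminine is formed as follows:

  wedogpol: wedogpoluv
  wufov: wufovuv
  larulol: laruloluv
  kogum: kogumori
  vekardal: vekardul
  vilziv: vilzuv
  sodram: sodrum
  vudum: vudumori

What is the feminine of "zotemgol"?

wedogpol and vekardal both end in -l yet inflect differently (wedogpoluv, vekardul), so the final letter is not what conditions the rule; the last vowel is.
"zotemgol" has last vowel 'o'. The stems whose last vowel is 'o' (wedogpol → wedogpoluv, wufov → wufovuv, larulol → laruloluv) add -uv.
The other patterns: stems whose last vowel is 'u' add -ori; stems whose last vowel is 'a' or 'i' change the last vowel to 'u'.
So zotemgol → zotemgoluv.

zotemgoluv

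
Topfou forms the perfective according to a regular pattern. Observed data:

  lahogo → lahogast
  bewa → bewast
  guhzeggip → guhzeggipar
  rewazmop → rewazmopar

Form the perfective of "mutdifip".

lahogo and rewazmop both have last vowel 'o' yet inflect differently (lahogast, rewazmopar), so the last vowel is not what conditions the rule; whether the stem ends in a vowel or a consonant is.
"mutdifip" ends in a consonant. The stems ending in a consonant (guhzeggip → guhzeggipar, rewazmop → rewazmopar) add -ar.
So mutdifip → mutdifipar.

mutdifipar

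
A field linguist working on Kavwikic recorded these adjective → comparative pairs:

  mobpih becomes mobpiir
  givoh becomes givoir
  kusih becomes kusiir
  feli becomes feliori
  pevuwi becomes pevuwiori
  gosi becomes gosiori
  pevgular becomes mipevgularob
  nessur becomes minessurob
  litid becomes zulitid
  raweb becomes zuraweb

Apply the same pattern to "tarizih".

tariziir

mobpih and feli both have last vowel 'i' yet inflect differently (mobpiir, feliori), so the last vowel is not what conditions the rule; the final letter is.
"tarizih" ends in -h. The stems ending in -h (mobpih → mobpiir, givoh → givoir, kusih → kusiir) drop the final letter and add -ir.
So tarizih → tariziir.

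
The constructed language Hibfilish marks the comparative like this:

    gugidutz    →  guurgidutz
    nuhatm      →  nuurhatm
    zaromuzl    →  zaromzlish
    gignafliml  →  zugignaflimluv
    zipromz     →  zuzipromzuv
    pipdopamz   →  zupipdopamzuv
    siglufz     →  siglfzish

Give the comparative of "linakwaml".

zulinakwamluv

gugidutz and zipromz both end in -z yet inflect differently (guurgidutz, zuzipromzuv), so the final letter is not what conditions the rule; the second-to-last letter is.
"linakwaml" has second-to-last letter 'm'. The stems whose second-to-last letter is 'm' (zipromz → zuzipromzuv, gignafliml → zugignaflimluv, pipdopamz → zupipdopamzuv) add zu- … -uv around the stem.
The other patterns: stems whose second-to-last letter is 't' insert -ur- after the first vowel; stems whose second-to-last letter is 'f' or 'z' delete the last vowel and add -ish.
So linakwaml → zulinakwamluv.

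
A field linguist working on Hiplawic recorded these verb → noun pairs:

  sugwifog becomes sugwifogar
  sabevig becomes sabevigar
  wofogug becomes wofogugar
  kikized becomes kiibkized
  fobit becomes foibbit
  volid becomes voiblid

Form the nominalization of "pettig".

pettigar

"pettig" ends in -g. The stems ending in -g (wofogug → wofogugar, sugwifog → sugwifogar, sabevig → sabevigar) add -ar.
The other pattern: stems ending in -d or -t insert -ib- after the first vowel.
So pettig → pettigar.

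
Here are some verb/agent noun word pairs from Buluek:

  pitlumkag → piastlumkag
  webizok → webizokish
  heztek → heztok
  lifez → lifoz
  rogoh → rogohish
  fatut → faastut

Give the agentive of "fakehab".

faaskehab

heztek and webizok both end in -k yet inflect differently (heztok, webizokish), so the final letter is not what conditions the rule; the last vowel is.
"fakehab" has last vowel 'a'. The one such stem in the data (pitlumkag → piastlumkag) inserts -as- after the first vowel (as does fatut), so the same rule applies.
The other patterns: stems whose last vowel is 'e' change the last vowel to 'o'; stems whose last vowel is 'o' add -ish.
So fakehab → faaskehab.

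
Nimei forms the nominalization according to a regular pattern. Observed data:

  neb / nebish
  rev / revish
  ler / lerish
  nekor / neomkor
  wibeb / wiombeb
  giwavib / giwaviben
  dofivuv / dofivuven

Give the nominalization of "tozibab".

tozibaben

ler and nekor both end in -r yet inflect differently (lerish, neomkor), so the final letter is not what conditions the rule; the number of vowels is.
"tozibab" has 3 vowels. The stems with 3 vowels (giwavib → giwaviben, dofivuv → dofivuven) add -en.
So tozibab → tozibaben.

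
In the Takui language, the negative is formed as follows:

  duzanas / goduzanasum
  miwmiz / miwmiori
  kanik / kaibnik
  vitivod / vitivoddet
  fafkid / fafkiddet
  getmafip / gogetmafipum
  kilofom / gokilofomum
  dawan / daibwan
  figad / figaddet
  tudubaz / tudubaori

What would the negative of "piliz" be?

piliori

miwmiz and fafkid both have last vowel 'i' yet inflect differently (miwmiori, fafkiddet), so the last vowel is not what conditions the rule; the final letter is.
"piliz" ends in -z. The stems ending in -z (miwmiz → miwmiori, tudubaz → tudubaori) drop the final letter and add -ori.
So piliz → piliori.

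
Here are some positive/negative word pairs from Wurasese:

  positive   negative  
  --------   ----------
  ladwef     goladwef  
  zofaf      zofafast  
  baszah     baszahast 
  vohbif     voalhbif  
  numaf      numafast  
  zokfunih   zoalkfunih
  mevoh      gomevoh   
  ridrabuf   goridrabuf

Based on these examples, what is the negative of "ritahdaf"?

zokfunih and baszah both end in -h yet inflect differently (zoalkfunih, baszahast), so the final letter is not what conditions the rule; the last vowel is.
"ritahdaf" has last vowel 'a'. The stems whose last vowel is 'a' (baszah → baszahast, zofaf → zofafast, numaf → numafast) add -ast.
The other patterns: stems whose last vowel is 'i' insert -al- after the first vowel; stems whose last vowel is 'e', 'o' or 'u' add the prefix go-.
So ritahdaf → ritahdafast.

ritahdafast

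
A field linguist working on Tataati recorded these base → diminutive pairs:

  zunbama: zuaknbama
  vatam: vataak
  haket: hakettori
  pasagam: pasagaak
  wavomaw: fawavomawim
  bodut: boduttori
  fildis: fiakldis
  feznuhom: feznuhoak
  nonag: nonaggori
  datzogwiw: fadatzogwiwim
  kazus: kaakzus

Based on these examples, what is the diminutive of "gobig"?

vatam and zunbama both have last vowel 'a' yet inflect differently (vataak, zuaknbama), so the last vowel is not what conditions the rule; the final letter is.
"gobig" ends in -g. The one such stem in the data (nonag → nonaggori) doubles the final consonant and adds -ori (as do bodut, haket), so the same rule applies.
The other patterns: stems ending in -m drop the final letter and add -ak; stems ending in -a or -s insert -ak- after the first vowel; stems ending in -w add fa- … -im around the stem.
So gobig → gobiggori.

gobiggori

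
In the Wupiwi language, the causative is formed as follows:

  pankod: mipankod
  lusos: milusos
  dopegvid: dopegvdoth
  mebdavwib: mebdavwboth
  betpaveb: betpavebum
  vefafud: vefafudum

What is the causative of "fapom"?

mifapom

pankod and dopegvid both end in -d yet inflect differently (mipankod, dopegvdoth), so the final letter is not what conditions the rule; the last vowel is.
"fapom" has last vowel 'o'. The stems whose last vowel is 'o' (pankod → mipankod, lusos → milusos) add the prefix mi-.
So fapom → mifapom.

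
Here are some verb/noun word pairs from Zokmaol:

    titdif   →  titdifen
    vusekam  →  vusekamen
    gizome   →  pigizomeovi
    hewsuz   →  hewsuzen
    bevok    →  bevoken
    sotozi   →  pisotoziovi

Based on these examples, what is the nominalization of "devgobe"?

pidevgobeovi

sotozi and titdif both have last vowel 'i' yet inflect differently (pisotoziovi, titdifen), so the last vowel is not what conditions the rule; whether the stem ends in a vowel or a consonant is.
"devgobe" ends in a vowel. The stems ending in a vowel (gizome → pigizomeovi, sotozi → pisotoziovi) add pi- … -ovi around the stem.
So devgobe → pidevgobeovi.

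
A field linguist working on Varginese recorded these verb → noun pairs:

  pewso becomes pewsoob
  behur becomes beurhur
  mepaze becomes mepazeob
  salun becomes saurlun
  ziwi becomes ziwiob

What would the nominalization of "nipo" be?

nipoob

ziwi and behur both have 2 vowels yet inflect differently (ziwiob, beurhur), so the number of vowels is not what conditions the rule; whether the stem ends in a vowel or a consonant is.
"nipo" ends in a vowel. The stems ending in a vowel (ziwi → ziwiob, pewso → pewsoob, mepaze → mepazeob) add -ob.
So nipo → nipoob.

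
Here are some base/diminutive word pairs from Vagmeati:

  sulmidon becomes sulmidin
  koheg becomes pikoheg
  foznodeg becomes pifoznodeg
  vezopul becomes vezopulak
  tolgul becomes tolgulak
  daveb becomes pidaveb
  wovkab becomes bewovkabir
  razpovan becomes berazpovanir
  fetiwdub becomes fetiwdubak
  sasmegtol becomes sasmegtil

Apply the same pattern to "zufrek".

pizufrek

"zufrek" has last vowel 'e'. The stems whose last vowel is 'e' (foznodeg → pifoznodeg, daveb → pidaveb, koheg → pikoheg) add the prefix pi-.
So zufrek → pizufrek.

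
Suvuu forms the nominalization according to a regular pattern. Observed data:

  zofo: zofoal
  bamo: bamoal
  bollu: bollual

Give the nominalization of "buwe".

buweal

Every pair shown (zofo → zofoal, bamo → bamoal, bollu → bollual) follows the same rule: add -al.
So buwe → buweal.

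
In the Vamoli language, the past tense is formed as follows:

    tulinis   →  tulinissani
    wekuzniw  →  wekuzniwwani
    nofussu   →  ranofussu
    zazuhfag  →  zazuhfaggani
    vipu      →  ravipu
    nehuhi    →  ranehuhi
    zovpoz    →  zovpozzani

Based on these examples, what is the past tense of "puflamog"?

tulinis and nehuhi both have last vowel 'i' yet inflect differently (tulinissani, ranehuhi), so the last vowel is not what conditions the rule; whether the stem ends in a vowel or a consonant is.
"puflamog" ends in a consonant. The stems ending in a consonant (tulinis → tulinissani, zazuhfag → zazuhfaggani, wekuzniw → wekuzniwwani) double the final consonant and add -ani.
The other pattern: stems ending in a vowel add the prefix ra-.
So puflamog → puflamoggani.

puflamoggani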